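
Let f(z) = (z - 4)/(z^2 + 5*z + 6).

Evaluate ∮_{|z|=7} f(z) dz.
By the residue theorem, ∮_C f(z) dz = 2πi · (sum of the residues of f at the poles inside |z| = 7).

The denominator factors as (z + 3)*(z + 2), so the singularities of f are simple poles at z = -3, z = -2.
  |-3|² = 9 < 49 = 7², so this pole is inside the contour.
  |-2|² = 4 < 49 = 7², so this pole is inside the contour.

With P(z) = z - 4 and Q(z) = z^2 + 5*z + 6, each pole is simple, so Res(f, z₀) = P(z₀)/Q'(z₀) with Q'(z) = 2*z + 5.
  Res(f, -3) = P(-3)/Q'(-3) = (-7)/(-1) = 7
  Res(f, -2) = P(-2)/Q'(-2) = (-6)/(1) = -6

Sum of residues inside C: 1
∮_C f(z) dz = 2πi · (1) = 2*I*pi

Final answer: 2*I*pi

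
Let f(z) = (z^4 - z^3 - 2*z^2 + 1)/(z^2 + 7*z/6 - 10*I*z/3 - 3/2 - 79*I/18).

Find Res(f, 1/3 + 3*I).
Write f(z) = P(z)/Q(z) with P(z) = z^4 - z^3 - 2*z^2 + 1 and Q(z) = z^2 + 7*z/6 - 10*I*z/3 - 3/2 - 79*I/18.
The denominator factors as Q(z) = (z + 3/2 - I/3)*(z - 1/3 - 3*I), so z = 1/3 + 3*I is a simple zero of Q and P is analytic there; z = 1/3 + 3*I is therefore a simple pole and
  Res(f, z₀) = P(z₀)/Q'(z₀).

Q'(z) = 2*z + 7/6 - 10*I/3, so Q'(1/3 + 3*I) = 11/6 + 8*I/3.
P(1/3 + 3*I) = 8323/81 - 122*I/9.

Res(f, 1/3 + 3*I) = (8323/81 - 122*I/9)/(11/6 + 8*I/3) = 147970/10179 - 290492*I/10179

Final answer: 147970/10179 - 290492*I/10179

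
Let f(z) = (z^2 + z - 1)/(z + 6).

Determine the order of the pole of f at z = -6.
Factor the denominator:
  z + 6 = (z + 6)

The numerator P(z) = z^2 + z - 1 has P(-6) = 29 ≠ 0, so no factor of (z + 6) cancels.
Near z = -6 we can therefore write f(z) = g(z)/(z + 6) with g analytic at -6 and g(-6) ≠ 0 (g is just the numerator).

Hence z = -6 is a pole of order 1.

Final answer: 1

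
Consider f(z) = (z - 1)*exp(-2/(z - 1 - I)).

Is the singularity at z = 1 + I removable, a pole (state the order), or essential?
Let u = z - 1 - I. Then
  e^(-2/u) = Σ_{k≥0} (-2)^k/(k!·u^k) = 1 - 2/u + 2/u^2 - 4/(3*u^3) + ...
which has infinitely many negative powers of u, so exp(-2/(z - 1 - I)) has an essential singularity at z = 1 + I.
The extra factor z - 1 is a nonzero polynomial; if the product had at most a pole at z = 1 + I, dividing by that polynomial would leave exp(-2/(z - 1 - I)) with at most a pole too — contradiction. (Equivalently, the product's Laurent series still has infinitely many negative powers.)
So the singularity is essential.

Final answer: essential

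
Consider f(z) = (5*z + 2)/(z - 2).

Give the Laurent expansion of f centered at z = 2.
12/(z - 2) + 5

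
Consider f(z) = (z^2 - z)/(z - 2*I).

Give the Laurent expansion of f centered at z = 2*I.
Put w = z - (2*I), i.e. z = w + 2*I. The denominator is w, so it suffices to rewrite the numerator in powers of w.

P(z) = z^2 - z
P(w + 2*I) = -4 - 2*I + (-1 + 4*I)*w + w^2

Dividing each term by w:
  f = (-4 - 2*I)/w - 1 + 4*I + w

Substituting back w = z - 2*I:
  f(z) = (-4 - 2*I)/(z - 2*I) - 1 + 4*I + (z - 2*I)

The series is finite because the numerator is a polynomial; the negative powers form the principal part, and the coefficient of 1/(z - 2*I) gives Res(f, 2*I) = -4 - 2*I.

Final answer: (-4 - 2*I)/(z - 2*I) - 1 + 4*I + (z - 2*I)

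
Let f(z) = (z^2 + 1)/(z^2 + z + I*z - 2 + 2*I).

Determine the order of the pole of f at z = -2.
1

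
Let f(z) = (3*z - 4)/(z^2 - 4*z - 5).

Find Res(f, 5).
11/6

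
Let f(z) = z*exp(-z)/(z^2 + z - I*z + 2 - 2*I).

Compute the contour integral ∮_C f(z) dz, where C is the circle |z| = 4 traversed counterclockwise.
By the residue theorem, ∮_C f(z) dz = 2πi · (sum of the residues of f at the poles inside |z| = 4).

The denominator factors as (z - 2*I)*(z + 1 + I), so the singularities of f are simple poles at z = 2*I, z = -1 - I.
  |2*I|² = 4 < 16 = 4², so this pole is inside the contour.
  |-1 - I|² = 2 < 16 = 4², so this pole is inside the contour.

With P(z) = z*exp(-z) and Q(z) = z^2 + z - I*z + 2 - 2*I, each pole is simple, so Res(f, z₀) = P(z₀)/Q'(z₀) with Q'(z) = 2*z + 1 - I.
  Res(f, 2*I) = P(2*I)/Q'(2*I) = (2*I*exp(-2*I))/(1 + 3*I) = (3/5 + I/5)*exp(-2*I)
  Res(f, -1 - I) = P(-1 - I)/Q'(-1 - I) = ((-1 - I)*exp(1 + I))/(-1 - 3*I) = (2/5 - I/5)*exp(1 + I)

Sum of residues inside C: (3/5 + I/5)*exp(-2*I) + (2/5 - I/5)*exp(1 + I)
∮_C f(z) dz = 2πi · ((3/5 + I/5)*exp(-2*I) + (2/5 - I/5)*exp(1 + I)) = pi*(-2/5 + 6*I/5)*exp(-2*I) + pi*(2/5 + 4*I/5)*exp(1 + I)

Final answer: pi*(-2/5 + 6*I/5)*exp(-2*I) + pi*(2/5 + 4*I/5)*exp(1 + I)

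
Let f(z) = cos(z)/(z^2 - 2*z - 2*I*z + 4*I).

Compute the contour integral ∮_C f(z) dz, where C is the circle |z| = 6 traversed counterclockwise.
pi*(1/2 - I/2)*cosh(2) + pi*(-1/2 + I/2)*cos(2)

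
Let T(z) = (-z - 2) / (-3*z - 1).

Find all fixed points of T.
{-sqrt(6)/3, sqrt(6)/3}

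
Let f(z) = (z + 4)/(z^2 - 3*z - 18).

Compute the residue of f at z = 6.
10/9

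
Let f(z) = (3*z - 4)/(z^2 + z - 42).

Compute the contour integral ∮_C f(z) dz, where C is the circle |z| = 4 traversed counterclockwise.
By the residue theorem, ∮_C f(z) dz = 2πi · (sum of the residues of f at the poles inside |z| = 4).

The denominator factors as (z - 6)*(z + 7), so the singularities of f are simple poles at z = 6, z = -7.
  |6|² = 36 > 16 = 4², so this pole is outside the contour.
  |-7|² = 49 > 16 = 4², so this pole is outside the contour.

No pole lies inside the contour, so f is analytic on and inside C and the integral is 0 (Cauchy's theorem).

Final answer: 0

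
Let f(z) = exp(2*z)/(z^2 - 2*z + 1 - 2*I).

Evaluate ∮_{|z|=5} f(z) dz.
By the residue theorem, ∮_C f(z) dz = 2πi · (sum of the residues of f at the poles inside |z| = 5).

The denominator factors as (z + I)*(z - 2 - I), so the singularities of f are simple poles at z = -I, z = 2 + I.
  |-I|² = 1 < 25 = 5², so this pole is inside the contour.
  |2 + I|² = 5 < 25 = 5², so this pole is inside the contour.

With P(z) = exp(2*z) and Q(z) = z^2 - 2*z + 1 - 2*I, each pole is simple, so Res(f, z₀) = P(z₀)/Q'(z₀) with Q'(z) = 2*z - 2.
  Res(f, -I) = P(-I)/Q'(-I) = (exp(-2*I))/(-2 - 2*I) = (-1/4 + I/4)*exp(-2*I)
  Res(f, 2 + I) = P(2 + I)/Q'(2 + I) = (exp(4 + 2*I))/(2 + 2*I) = (1/4 - I/4)*exp(4 + 2*I)

Sum of residues inside C: (-1/4 + I/4)*exp(-2*I) + (1/4 - I/4)*exp(4 + 2*I)
∮_C f(z) dz = 2πi · ((-1/4 + I/4)*exp(-2*I) + (1/4 - I/4)*exp(4 + 2*I)) = pi*(-1/2 - I/2)*exp(-2*I) + pi*(1/2 + I/2)*exp(4 + 2*I)

Final answer: pi*(-1/2 - I/2)*exp(-2*I) + pi*(1/2 + I/2)*exp(4 + 2*I)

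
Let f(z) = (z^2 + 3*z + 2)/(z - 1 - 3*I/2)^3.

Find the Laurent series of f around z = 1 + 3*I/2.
Put w = z - (1 + 3*I/2), i.e. z = w + 1 + 3*I/2. The denominator is w^3, so it suffices to rewrite the numerator in powers of w.

P(z) = z^2 + 3*z + 2
P(w + 1 + 3*I/2) = 15/4 + 15*I/2 + (5 + 3*I)*w + w^2

Dividing each term by w^3:
  f = (15/4 + 15*I/2)/w^3 + (5 + 3*I)/w^2 + 1/w

Substituting back w = z - 1 - 3*I/2:
  f(z) = (15/4 + 15*I/2)/(z - 1 - 3*I/2)^3 + (5 + 3*I)/(z - 1 - 3*I/2)^2 + 1/(z - 1 - 3*I/2)

The series is finite because the numerator is a polynomial; the negative powers form the principal part, and the coefficient of 1/(z - 1 - 3*I/2) gives Res(f, 1 + 3*I/2) = 1.

Final answer: (15/4 + 15*I/2)/(z - 1 - 3*I/2)^3 + (5 + 3*I)/(z - 1 - 3*I/2)^2 + 1/(z - 1 - 3*I/2)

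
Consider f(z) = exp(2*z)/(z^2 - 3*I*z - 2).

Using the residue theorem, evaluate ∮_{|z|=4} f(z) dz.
-2*pi*exp(2*I) + 2*pi*exp(4*I)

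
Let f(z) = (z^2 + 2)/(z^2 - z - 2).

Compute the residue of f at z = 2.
2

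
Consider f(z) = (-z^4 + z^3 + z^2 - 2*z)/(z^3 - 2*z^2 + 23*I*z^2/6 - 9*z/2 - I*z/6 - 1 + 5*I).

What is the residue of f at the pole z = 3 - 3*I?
Write f(z) = P(z)/Q(z) with P(z) = -z^4 + z^3 + z^2 - 2*z and Q(z) = z^3 - 2*z^2 + 23*I*z^2/6 - 9*z/2 - I*z/6 - 1 + 5*I.
The denominator factors as Q(z) = (z - 3 + 3*I)*(z - 2*I/3)*(z + 1 + 3*I/2), so z = 3 - 3*I is a simple zero of Q and P is analytic there; z = 3 - 3*I is therefore a simple pole and
  Res(f, z₀) = P(z₀)/Q'(z₀).

Q'(z) = 3*z^2 - 4*z + 23*I*z/3 - 9/2 - I/6, so Q'(3 - 3*I) = 13/2 - 115*I/6.
P(3 - 3*I) = 264 - 66*I.

Res(f, 3 - 3*I) = (264 - 66*I)/(13/2 - 115*I/6) = 53658/7373 + 83358*I/7373

Final answer: 53658/7373 + 83358*I/7373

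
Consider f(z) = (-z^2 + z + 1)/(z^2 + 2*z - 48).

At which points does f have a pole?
{-8, 6}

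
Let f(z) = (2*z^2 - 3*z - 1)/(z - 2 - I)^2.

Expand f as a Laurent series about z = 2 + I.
Put w = z - (2 + I), i.e. z = w + 2 + I. The denominator is w^2, so it suffices to rewrite the numerator in powers of w.

P(z) = 2*z^2 - 3*z - 1
P(w + 2 + I) = -1 + 5*I + (5 + 4*I)*w + 2*w^2

Dividing each term by w^2:
  f = (-1 + 5*I)/w^2 + (5 + 4*I)/w + 2

Substituting back w = z - 2 - I:
  f(z) = (-1 + 5*I)/(z - 2 - I)^2 + (5 + 4*I)/(z - 2 - I) + 2

The series is finite because the numerator is a polynomial; the negative powers form the principal part, and the coefficient of 1/(z - 2 - I) gives Res(f, 2 + I) = 5 + 4*I.

Final answer: (-1 + 5*I)/(z - 2 - I)^2 + (5 + 4*I)/(z - 2 - I) + 2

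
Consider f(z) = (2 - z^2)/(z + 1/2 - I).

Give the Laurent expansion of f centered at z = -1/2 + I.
Put w = z - (-1/2 + I), i.e. z = w - 1/2 + I. The denominator is w, so it suffices to rewrite the numerator in powers of w.

P(z) = 2 - z^2
P(w - 1/2 + I) = 11/4 + I + (1 - 2*I)*w - w^2

Dividing each term by w:
  f = (11/4 + I)/w + 1 - 2*I - w

Substituting back w = z + 1/2 - I:
  f(z) = (11/4 + I)/(z + 1/2 - I) + 1 - 2*I - (z + 1/2 - I)

The series is finite because the numerator is a polynomial; the negative powers form the principal part, and the coefficient of 1/(z + 1/2 - I) gives Res(f, -1/2 + I) = 11/4 + I.

Final answer: (11/4 + I)/(z + 1/2 - I) + 1 - 2*I - (z + 1/2 - I)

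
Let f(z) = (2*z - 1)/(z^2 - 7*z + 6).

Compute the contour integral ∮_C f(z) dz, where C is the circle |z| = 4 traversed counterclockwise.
By the residue theorem, ∮_C f(z) dz = 2πi · (sum of the residues of f at the poles inside |z| = 4).

The denominator factors as (z - 1)*(z - 6), so the singularities of f are simple poles at z = 1, z = 6.
  |1|² = 1 < 16 = 4², so this pole is inside the contour.
  |6|² = 36 > 16 = 4², so this pole is outside the contour.

With P(z) = 2*z - 1 and Q(z) = z^2 - 7*z + 6, each pole is simple, so Res(f, z₀) = P(z₀)/Q'(z₀) with Q'(z) = 2*z - 7.
  Res(f, 1) = P(1)/Q'(1) = (1)/(-5) = -1/5

∮_C f(z) dz = 2πi · (-1/5) = -2*I*pi/5

Final answer: -2*I*pi/5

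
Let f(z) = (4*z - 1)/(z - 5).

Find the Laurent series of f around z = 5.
Put w = z - (5), i.e. z = w + 5. The denominator is w, so it suffices to rewrite the numerator in powers of w.

P(z) = 4*z - 1
P(w + 5) = 19 + 4*w

Dividing each term by w:
  f = 19/w + 4

Substituting back w = z - 5:
  f(z) = 19/(z - 5) + 4

The series is finite because the numerator is a polynomial; the negative powers form the principal part, and the coefficient of 1/(z - 5) gives Res(f, 5) = 19.

Final answer: 19/(z - 5) + 4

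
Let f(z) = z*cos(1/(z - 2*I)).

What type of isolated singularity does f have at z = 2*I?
Let u = z - 2*I. Then
  cos(1/u) = Σ_{k≥0} (-1)^k (1)^(2k)/((2k)!·u^(2k)) = 1 - 1/(2*u^2) + 1/(24*u^4) + ...
which has infinitely many negative powers of u, so cos(1/(z - 2*I)) has an essential singularity at z = 2*I.
The extra factor z is a nonzero polynomial; if the product had at most a pole at z = 2*I, dividing by that polynomial would leave cos(1/(z - 2*I)) with at most a pole too — contradiction. (Equivalently, the product's Laurent series still has infinitely many negative powers.)
So the singularity is essential.

Final answer: essential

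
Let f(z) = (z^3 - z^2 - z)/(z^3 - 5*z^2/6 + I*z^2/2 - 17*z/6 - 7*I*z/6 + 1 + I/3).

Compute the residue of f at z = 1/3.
Write f(z) = P(z)/Q(z) with P(z) = z^3 - z^2 - z and Q(z) = z^3 - 5*z^2/6 + I*z^2/2 - 17*z/6 - 7*I*z/6 + 1 + I/3.
The denominator factors as Q(z) = (z + 3/2 + I/2)*(z - 2)*(z - 1/3), so z = 1/3 is a simple zero of Q and P is analytic there; z = 1/3 is therefore a simple pole and
  Res(f, z₀) = P(z₀)/Q'(z₀).

Q'(z) = 3*z^2 - 5*z/3 + I*z - 17/6 - 7*I/6, so Q'(1/3) = -55/18 - 5*I/6.
P(1/3) = -11/27.

Res(f, 1/3) = (-11/27)/(-55/18 - 5*I/6) = 121/975 - 11*I/325

Final answer: 121/975 - 11*I/325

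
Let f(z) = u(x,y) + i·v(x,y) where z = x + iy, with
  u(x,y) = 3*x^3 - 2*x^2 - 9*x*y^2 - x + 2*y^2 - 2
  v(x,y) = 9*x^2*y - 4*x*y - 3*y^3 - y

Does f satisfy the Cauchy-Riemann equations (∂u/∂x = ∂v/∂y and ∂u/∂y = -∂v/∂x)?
∂u/∂x = 9*x^2 - 4*x - 9*y^2 - 1
∂v/∂y = 9*x^2 - 4*x - 9*y^2 - 1
∂u/∂y = -18*x*y + 4*y
∂v/∂x = 18*x*y - 4*y
∂u/∂x = ∂v/∂y and ∂u/∂y = -∂v/∂x hold identically; f is analytic.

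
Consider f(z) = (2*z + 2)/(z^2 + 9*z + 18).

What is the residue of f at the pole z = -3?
-4/3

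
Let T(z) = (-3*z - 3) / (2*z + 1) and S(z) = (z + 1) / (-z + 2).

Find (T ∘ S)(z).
(T ∘ S)(z) = T(S(z)) = ((-3)*S(z) + (-3))/((2)*S(z) + (1)). Multiply numerator and denominator by -z + 2:
  numerator:   (-3)*(z + 1) + (-3)*(-z + 2) = -9
  denominator: (2)*(z + 1) + (1)*(-z + 2) = z + 4
(T ∘ S)(z) = -9/(z + 4)

Final answer: -9/(z + 4)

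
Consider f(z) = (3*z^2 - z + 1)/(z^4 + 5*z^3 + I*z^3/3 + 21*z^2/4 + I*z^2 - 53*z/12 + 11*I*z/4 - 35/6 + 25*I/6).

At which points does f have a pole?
{-3 - I/2, -2, -1 + I/2, 1 - I/3}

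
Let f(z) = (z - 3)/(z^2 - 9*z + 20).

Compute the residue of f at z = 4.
Write f(z) = P(z)/Q(z) with P(z) = z - 3 and Q(z) = z^2 - 9*z + 20.
The denominator factors as Q(z) = (z - 4)*(z - 5), so z = 4 is a simple zero of Q and P is analytic there; z = 4 is therefore a simple pole and
  Res(f, z₀) = P(z₀)/Q'(z₀).

Q'(z) = 2*z - 9, so Q'(4) = -1.
P(4) = 1.

Res(f, 4) = (1)/(-1) = -1

Final answer: -1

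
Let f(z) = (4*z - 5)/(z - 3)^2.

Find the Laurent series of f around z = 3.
Put w = z - (3), i.e. z = w + 3. The denominator is w^2, so it suffices to rewrite the numerator in powers of w.

P(z) = 4*z - 5
P(w + 3) = 7 + 4*w

Dividing each term by w^2:
  f = 7/w^2 + 4/w

Substituting back w = z - 3:
  f(z) = 7/(z - 3)^2 + 4/(z - 3)

The series is finite because the numerator is a polynomial; the negative powers form the principal part, and the coefficient of 1/(z - 3) gives Res(f, 3) = 4.

Final answer: 7/(z - 3)^2 + 4/(z - 3)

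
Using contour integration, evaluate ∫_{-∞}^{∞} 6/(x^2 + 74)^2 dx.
Let f(z) = 6/(z^2 + 74)^2. The denominator has no real zeros and deg Q - deg P = 4 ≥ 2, so the integral of f over the upper semicircle |z| = R tends to 0 as R → ∞. Closing the contour in the upper half-plane,
  ∫_{-∞}^{∞} f(x) dx = 2πi · Σ Res(f, z_k)  over the poles with Im z_k > 0.

Zeros of the denominator: z^2 + 74 = 0 gives z = ±sqrt(74)*I.
Upper half-plane: z = sqrt(74)*I (a pole of order 2).

Write f(z) = g(z)/(z - sqrt(74)*I)^2 with g(z) = 6/(z + sqrt(74)*I)^2. For a double pole, Res(f, z₀) = g'(z₀):
  g'(z) = -12/(z + sqrt(74)*I)^3
  Res(f, sqrt(74)*I) = g'(sqrt(74)*I) = -3*sqrt(74)*I/10952

∫_{-∞}^{∞} f(x) dx = 2πi · (-3*sqrt(74)*I/10952) = 3*sqrt(74)*pi/5476

Final answer: 3*sqrt(74)*pi/5476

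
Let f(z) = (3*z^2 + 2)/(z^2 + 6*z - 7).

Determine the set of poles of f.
The singularities of f are the zeros of the denominator. Factoring,
  z^2 + 6*z - 7 = (z - 1)*(z + 7)
so the candidates are z = 1, z = -7.

Check the numerator P(z) = 3*z^2 + 2 at each one:
  P(1) = 5 ≠ 0, so z = 1 is a (simple) pole.
  P(-7) = 149 ≠ 0, so z = -7 is a (simple) pole.

Poles of f: {-7, 1}

Final answer: {-7, 1}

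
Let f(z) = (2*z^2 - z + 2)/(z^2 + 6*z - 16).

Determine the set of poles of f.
{-8, 2}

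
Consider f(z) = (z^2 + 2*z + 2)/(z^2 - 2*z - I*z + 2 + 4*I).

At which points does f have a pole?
The singularities of f are the zeros of the denominator. Factoring,
  z^2 - 2*z - I*z + 2 + 4*I = (z - 2 + I)*(z - 2*I)
so the candidates are z = 2 - I, z = 2*I.

Check the numerator P(z) = z^2 + 2*z + 2 at each one:
  P(2 - I) = 9 - 6*I ≠ 0, so z = 2 - I is a (simple) pole.
  P(2*I) = -2 + 4*I ≠ 0, so z = 2*I is a (simple) pole.

Poles of f: {2*I, 2 - I}

Final answer: {2*I, 2 - I}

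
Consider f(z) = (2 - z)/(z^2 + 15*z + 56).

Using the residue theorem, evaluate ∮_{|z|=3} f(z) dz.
0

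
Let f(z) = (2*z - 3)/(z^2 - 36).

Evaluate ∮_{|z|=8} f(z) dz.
By the residue theorem, ∮_C f(z) dz = 2πi · (sum of the residues of f at the poles inside |z| = 8).

The denominator factors as (z - 6)*(z + 6), so the singularities of f are simple poles at z = 6, z = -6.
  |6|² = 36 < 64 = 8², so this pole is inside the contour.
  |-6|² = 36 < 64 = 8², so this pole is inside the contour.

With P(z) = 2*z - 3 and Q(z) = z^2 - 36, each pole is simple, so Res(f, z₀) = P(z₀)/Q'(z₀) with Q'(z) = 2*z.
  Res(f, 6) = P(6)/Q'(6) = (9)/(12) = 3/4
  Res(f, -6) = P(-6)/Q'(-6) = (-15)/(-12) = 5/4

Sum of residues inside C: 2
∮_C f(z) dz = 2πi · (2) = 4*I*pi

Final answer: 4*I*pi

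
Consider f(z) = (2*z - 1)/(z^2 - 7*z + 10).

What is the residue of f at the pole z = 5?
Write f(z) = P(z)/Q(z) with P(z) = 2*z - 1 and Q(z) = z^2 - 7*z + 10.
The denominator factors as Q(z) = (z - 5)*(z - 2), so z = 5 is a simple zero of Q and P is analytic there; z = 5 is therefore a simple pole and
  Res(f, z₀) = P(z₀)/Q'(z₀).

Q'(z) = 2*z - 7, so Q'(5) = 3.
P(5) = 9.

Res(f, 5) = (9)/(3) = 3

Final answer: 3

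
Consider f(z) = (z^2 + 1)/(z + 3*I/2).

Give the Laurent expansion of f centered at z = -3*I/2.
Put w = z - (-3*I/2), i.e. z = w - 3*I/2. The denominator is w, so it suffices to rewrite the numerator in powers of w.

P(z) = z^2 + 1
P(w - 3*I/2) = -5/4 - 3*I*w + w^2

Dividing each term by w:
  f = -5/(4*w) - 3*I + w

Substituting back w = z + 3*I/2:
  f(z) = -5/(4*(z + 3*I/2)) - 3*I + (z + 3*I/2)

The series is finite because the numerator is a polynomial; the negative powers form the principal part, and the coefficient of 1/(z + 3*I/2) gives Res(f, -3*I/2) = -5/4.

Final answer: -5/(4*(z + 3*I/2)) - 3*I + (z + 3*I/2)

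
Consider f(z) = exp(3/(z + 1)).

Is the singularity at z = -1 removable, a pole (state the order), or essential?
essential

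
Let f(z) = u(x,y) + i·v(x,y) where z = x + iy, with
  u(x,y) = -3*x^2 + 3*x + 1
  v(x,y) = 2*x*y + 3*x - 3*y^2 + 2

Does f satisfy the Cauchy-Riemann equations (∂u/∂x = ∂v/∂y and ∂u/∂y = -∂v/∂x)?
∂u/∂x = 3 - 6*x
∂v/∂y = 2*x - 6*y
∂u/∂y = 0
∂v/∂x = 2*y + 3
∂u/∂x ≠ ∂v/∂y and ∂u/∂y ≠ -∂v/∂x; the Cauchy-Riemann equations are not satisfied, so f is not analytic.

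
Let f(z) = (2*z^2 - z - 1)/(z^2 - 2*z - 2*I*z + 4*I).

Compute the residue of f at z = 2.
Write f(z) = P(z)/Q(z) with P(z) = 2*z^2 - z - 1 and Q(z) = z^2 - 2*z - 2*I*z + 4*I.
The denominator factors as Q(z) = (z - 2)*(z - 2*I), so z = 2 is a simple zero of Q and P is analytic there; z = 2 is therefore a simple pole and
  Res(f, z₀) = P(z₀)/Q'(z₀).

Q'(z) = 2*z - 2 - 2*I, so Q'(2) = 2 - 2*I.
P(2) = 5.

Res(f, 2) = (5)/(2 - 2*I) = 5/4 + 5*I/4

Final answer: 5/4 + 5*I/4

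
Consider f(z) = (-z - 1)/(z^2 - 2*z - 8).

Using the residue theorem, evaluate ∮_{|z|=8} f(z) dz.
By the residue theorem, ∮_C f(z) dz = 2πi · (sum of the residues of f at the poles inside |z| = 8).

The denominator factors as (z + 2)*(z - 4), so the singularities of f are simple poles at z = -2, z = 4.
  |-2|² = 4 < 64 = 8², so this pole is inside the contour.
  |4|² = 16 < 64 = 8², so this pole is inside the contour.

With P(z) = -z - 1 and Q(z) = z^2 - 2*z - 8, each pole is simple, so Res(f, z₀) = P(z₀)/Q'(z₀) with Q'(z) = 2*z - 2.
  Res(f, -2) = P(-2)/Q'(-2) = (1)/(-6) = -1/6
  Res(f, 4) = P(4)/Q'(4) = (-5)/(6) = -5/6

Sum of residues inside C: -1
∮_C f(z) dz = 2πi · (-1) = -2*I*pi

Final answer: -2*I*pi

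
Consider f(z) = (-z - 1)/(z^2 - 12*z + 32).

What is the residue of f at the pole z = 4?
Write f(z) = P(z)/Q(z) with P(z) = -z - 1 and Q(z) = z^2 - 12*z + 32.
The denominator factors as Q(z) = (z - 8)*(z - 4), so z = 4 is a simple zero of Q and P is analytic there; z = 4 is therefore a simple pole and
  Res(f, z₀) = P(z₀)/Q'(z₀).

Q'(z) = 2*z - 12, so Q'(4) = -4.
P(4) = -5.

Res(f, 4) = (-5)/(-4) = 5/4

Final answer: 5/4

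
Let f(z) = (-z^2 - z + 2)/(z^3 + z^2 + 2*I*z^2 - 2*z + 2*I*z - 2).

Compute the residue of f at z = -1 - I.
-1/2 - 3*I/2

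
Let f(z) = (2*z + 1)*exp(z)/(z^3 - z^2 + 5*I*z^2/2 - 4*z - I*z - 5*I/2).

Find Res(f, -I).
Write f(z) = P(z)/Q(z) with P(z) = (2*z + 1)*exp(z) and Q(z) = z^3 - z^2 + 5*I*z^2/2 - 4*z - I*z - 5*I/2.
The denominator factors as Q(z) = (z + I)*(z + 1 + I/2)*(z - 2 + I), so z = -I is a simple zero of Q and P is analytic there; z = -I is therefore a simple pole and
  Res(f, z₀) = P(z₀)/Q'(z₀).

Q'(z) = 3*z^2 - 2*z + 5*I*z - 4 - I, so Q'(-I) = -2 + I.
P(-I) = (1 - 2*I)*exp(-I).

Res(f, -I) = ((1 - 2*I)*exp(-I))/(-2 + I) = (-4/5 + 3*I/5)*exp(-I)

Final answer: (-4/5 + 3*I/5)*exp(-I)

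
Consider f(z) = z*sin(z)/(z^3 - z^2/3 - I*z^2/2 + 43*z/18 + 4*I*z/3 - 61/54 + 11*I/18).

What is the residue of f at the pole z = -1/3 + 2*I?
(1614/20485 + 4968*I/20485)*sin(1/3 - 2*I)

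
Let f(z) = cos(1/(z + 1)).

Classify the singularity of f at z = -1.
Let u = z + 1. Then
  cos(1/u) = Σ_{k≥0} (-1)^k (1)^(2k)/((2k)!·u^(2k)) = 1 - 1/(2*u^2) + 1/(24*u^4) + ...
which has infinitely many negative powers of u, so cos(1/(z + 1)) has an essential singularity at z = -1.
So the singularity is essential.

Final answer: essential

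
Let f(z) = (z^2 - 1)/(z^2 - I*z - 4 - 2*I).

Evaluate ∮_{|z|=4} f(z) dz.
By the residue theorem, ∮_C f(z) dz = 2πi · (sum of the residues of f at the poles inside |z| = 4).

The denominator factors as (z + 2)*(z - 2 - I), so the singularities of f are simple poles at z = -2, z = 2 + I.
  |-2|² = 4 < 16 = 4², so this pole is inside the contour.
  |2 + I|² = 5 < 16 = 4², so this pole is inside the contour.

With P(z) = z^2 - 1 and Q(z) = z^2 - I*z - 4 - 2*I, each pole is simple, so Res(f, z₀) = P(z₀)/Q'(z₀) with Q'(z) = 2*z - I.
  Res(f, -2) = P(-2)/Q'(-2) = (3)/(-4 - I) = -12/17 + 3*I/17
  Res(f, 2 + I) = P(2 + I)/Q'(2 + I) = (2 + 4*I)/(4 + I) = 12/17 + 14*I/17

Sum of residues inside C: I
∮_C f(z) dz = 2πi · (I) = -2*pi

Final answer: -2*pi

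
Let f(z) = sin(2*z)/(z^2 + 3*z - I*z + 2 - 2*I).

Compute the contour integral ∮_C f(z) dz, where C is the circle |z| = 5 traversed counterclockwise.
By the residue theorem, ∮_C f(z) dz = 2πi · (sum of the residues of f at the poles inside |z| = 5).

The denominator factors as (z + 2)*(z + 1 - I), so the singularities of f are simple poles at z = -2, z = -1 + I.
  |-2|² = 4 < 25 = 5², so this pole is inside the contour.
  |-1 + I|² = 2 < 25 = 5², so this pole is inside the contour.

With P(z) = sin(2*z) and Q(z) = z^2 + 3*z - I*z + 2 - 2*I, each pole is simple, so Res(f, z₀) = P(z₀)/Q'(z₀) with Q'(z) = 2*z + 3 - I.
  Res(f, -2) = P(-2)/Q'(-2) = (-sin(4))/(-1 - I) = (1/2 - I/2)*sin(4)
  Res(f, -1 + I) = P(-1 + I)/Q'(-1 + I) = (-sin(2 - 2*I))/(1 + I) = (-1/2 + I/2)*sin(2 - 2*I)

Sum of residues inside C: (1/2 - I/2)*sin(4) + (-1/2 + I/2)*sin(2 - 2*I)
∮_C f(z) dz = 2πi · ((1/2 - I/2)*sin(4) + (-1/2 + I/2)*sin(2 - 2*I)) = pi*(-1 - I)*sin(2 - 2*I) + pi*(1 + I)*sin(4)

Final answer: pi*(-1 - I)*sin(2 - 2*I) + pi*(1 + I)*sin(4)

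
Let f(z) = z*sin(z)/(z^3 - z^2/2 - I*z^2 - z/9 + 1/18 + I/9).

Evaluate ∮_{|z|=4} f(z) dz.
By the residue theorem, ∮_C f(z) dz = 2πi · (sum of the residues of f at the poles inside |z| = 4).

The denominator factors as (z + 1/3)*(z - 1/2 - I)*(z - 1/3), so the singularities of f are simple poles at z = -1/3, z = 1/2 + I, z = 1/3.
  |-1/3|² = 1/9 < 16 = 4², so this pole is inside the contour.
  |1/2 + I|² = 5/4 < 16 = 4², so this pole is inside the contour.
  |1/3|² = 1/9 < 16 = 4², so this pole is inside the contour.

With P(z) = z*sin(z) and Q(z) = z^3 - z^2/2 - I*z^2 - z/9 + 1/18 + I/9, each pole is simple, so Res(f, z₀) = P(z₀)/Q'(z₀) with Q'(z) = 3*z^2 - z - 2*I*z - 1/9.
  Res(f, -1/3) = P(-1/3)/Q'(-1/3) = (sin(1/3)/3)/(5/9 + 2*I/3) = (15/61 - 18*I/61)*sin(1/3)
  Res(f, 1/2 + I) = P(1/2 + I)/Q'(1/2 + I) = ((1/2 + I)*sin(1/2 + I))/(-31/36 + I) = (738/2257 - 1764*I/2257)*sin(1/2 + I)
  Res(f, 1/3) = P(1/3)/Q'(1/3) = (sin(1/3)/3)/(-1/9 - 2*I/3) = (-3/37 + 18*I/37)*sin(1/3)

Sum of residues inside C: (738/2257 - 1764*I/2257)*sin(1/2 + I) + (372/2257 + 432*I/2257)*sin(1/3)
∮_C f(z) dz = 2πi · ((738/2257 - 1764*I/2257)*sin(1/2 + I) + (372/2257 + 432*I/2257)*sin(1/3)) = pi*(-864/2257 + 744*I/2257)*sin(1/3) + pi*(3528/2257 + 1476*I/2257)*sin(1/2 + I)

Final answer: pi*(-864/2257 + 744*I/2257)*sin(1/3) + pi*(3528/2257 + 1476*I/2257)*sin(1/2 + I)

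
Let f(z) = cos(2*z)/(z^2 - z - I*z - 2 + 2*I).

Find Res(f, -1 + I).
(-3/10 - I/10)*cos(2 - 2*I)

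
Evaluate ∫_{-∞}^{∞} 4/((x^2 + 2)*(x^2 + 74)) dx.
Let f(z) = 4/((z^2 + 2)*(z^2 + 74)). The denominator has no real zeros and deg Q - deg P = 4 ≥ 2, so the integral of f over the upper semicircle |z| = R tends to 0 as R → ∞. Closing the contour in the upper half-plane,
  ∫_{-∞}^{∞} f(x) dx = 2πi · Σ Res(f, z_k)  over the poles with Im z_k > 0.

Zeros of the denominator: z^2 + 74 = 0 gives z = ±sqrt(74)*I; z^2 + 2 = 0 gives z = ±sqrt(2)*I.
Upper half-plane: z = sqrt(2)*I, z = sqrt(74)*I (simple).

Each pole is a simple zero of Q(z) = z^4 + 76*z^2 + 148, so Res(f, z₀) = P(z₀)/Q'(z₀) with P(z) = 4, Q'(z) = 4*z^3 + 152*z:
  Res(f, sqrt(2)*I) = (4)/(144*sqrt(2)*I) = -sqrt(2)*I/72
  Res(f, sqrt(74)*I) = (4)/(-144*sqrt(74)*I) = sqrt(74)*I/2664

Sum of residues: I*(-37*sqrt(2) + sqrt(74))/2664
∫_{-∞}^{∞} f(x) dx = 2πi · (I*(-37*sqrt(2) + sqrt(74))/2664) = pi*(-sqrt(74) + 37*sqrt(2))/1332

Final answer: pi*(-sqrt(74) + 37*sqrt(2))/1332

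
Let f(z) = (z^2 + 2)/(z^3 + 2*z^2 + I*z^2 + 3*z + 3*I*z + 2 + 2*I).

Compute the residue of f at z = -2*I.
1/5 - I/5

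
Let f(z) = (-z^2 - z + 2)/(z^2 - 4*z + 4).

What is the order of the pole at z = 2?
Factor the denominator:
  z^2 - 4*z + 4 = (z - 2)^2

The numerator P(z) = -z^2 - z + 2 has P(2) = -4 ≠ 0, so no factor of (z - 2) cancels.
Near z = 2 we can therefore write f(z) = g(z)/(z - 2)^2 with g analytic at 2 and g(2) ≠ 0 (g is just the numerator).

Hence z = 2 is a pole of order 2.

Final answer: 2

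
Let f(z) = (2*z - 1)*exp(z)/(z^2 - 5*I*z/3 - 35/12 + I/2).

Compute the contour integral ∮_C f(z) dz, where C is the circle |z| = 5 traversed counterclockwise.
By the residue theorem, ∮_C f(z) dz = 2πi · (sum of the residues of f at the poles inside |z| = 5).

The denominator factors as (z - 3/2 - 2*I/3)*(z + 3/2 - I), so the singularities of f are simple poles at z = 3/2 + 2*I/3, z = -3/2 + I.
  |3/2 + 2*I/3|² = 97/36 < 25 = 5², so this pole is inside the contour.
  |-3/2 + I|² = 13/4 < 25 = 5², so this pole is inside the contour.

With P(z) = (2*z - 1)*exp(z) and Q(z) = z^2 - 5*I*z/3 - 35/12 + I/2, each pole is simple, so Res(f, z₀) = P(z₀)/Q'(z₀) with Q'(z) = 2*z - 5*I/3.
  Res(f, 3/2 + 2*I/3) = P(3/2 + 2*I/3)/Q'(3/2 + 2*I/3) = ((2 + 4*I/3)*exp(3/2 + 2*I/3))/(3 - I/3) = (25/41 + 21*I/41)*exp(3/2 + 2*I/3)
  Res(f, -3/2 + I) = P(-3/2 + I)/Q'(-3/2 + I) = ((-4 + 2*I)*exp(-3/2 + I))/(-3 + I/3) = (57/41 - 21*I/41)*exp(-3/2 + I)

Sum of residues inside C: (57/41 - 21*I/41)*exp(-3/2 + I) + (25/41 + 21*I/41)*exp(3/2 + 2*I/3)
∮_C f(z) dz = 2πi · ((57/41 - 21*I/41)*exp(-3/2 + I) + (25/41 + 21*I/41)*exp(3/2 + 2*I/3)) = pi*(42/41 + 114*I/41)*exp(-3/2 + I) + pi*(-42/41 + 50*I/41)*exp(3/2 + 2*I/3)

Final answer: pi*(42/41 + 114*I/41)*exp(-3/2 + I) + pi*(-42/41 + 50*I/41)*exp(3/2 + 2*I/3)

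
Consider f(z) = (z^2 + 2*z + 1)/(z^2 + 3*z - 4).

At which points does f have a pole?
The singularities of f are the zeros of the denominator. Factoring,
  z^2 + 3*z - 4 = (z + 4)*(z - 1)
so the candidates are z = -4, z = 1.

Check the numerator P(z) = z^2 + 2*z + 1 at each one:
  P(-4) = 9 ≠ 0, so z = -4 is a (simple) pole.
  P(1) = 4 ≠ 0, so z = 1 is a (simple) pole.

Poles of f: {-4, 1}

Final answer: {-4, 1}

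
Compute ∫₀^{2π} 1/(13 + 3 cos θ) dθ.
sqrt(10)*pi/20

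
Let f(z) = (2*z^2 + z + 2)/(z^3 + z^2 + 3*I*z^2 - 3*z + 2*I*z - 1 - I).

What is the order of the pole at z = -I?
Factor the denominator:
  z^3 + z^2 + 3*I*z^2 - 3*z + 2*I*z - 1 - I = (z + I)^2*(z + 1 + I)

The numerator P(z) = 2*z^2 + z + 2 has P(-I) = -I ≠ 0, so no factor of (z + I) cancels.
Near z = -I we can therefore write f(z) = g(z)/(z + I)^2 with g analytic at -I and g(-I) ≠ 0 (g is the numerator divided by the remaining denominator factors).

Hence z = -I is a pole of order 2.

Final answer: 2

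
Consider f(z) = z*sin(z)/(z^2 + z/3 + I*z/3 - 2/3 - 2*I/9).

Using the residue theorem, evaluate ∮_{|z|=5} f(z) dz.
By the residue theorem, ∮_C f(z) dz = 2πi · (sum of the residues of f at the poles inside |z| = 5).

The denominator factors as (z + 1 + I/3)*(z - 2/3), so the singularities of f are simple poles at z = -1 - I/3, z = 2/3.
  |-1 - I/3|² = 10/9 < 25 = 5², so this pole is inside the contour.
  |2/3|² = 4/9 < 25 = 5², so this pole is inside the contour.

With P(z) = z*sin(z) and Q(z) = z^2 + z/3 + I*z/3 - 2/3 - 2*I/9, each pole is simple, so Res(f, z₀) = P(z₀)/Q'(z₀) with Q'(z) = 2*z + 1/3 + I/3.
  Res(f, -1 - I/3) = P(-1 - I/3)/Q'(-1 - I/3) = ((1 + I/3)*sin(1 + I/3))/(-5/3 - I/3) = (-8/13 - I/13)*sin(1 + I/3)
  Res(f, 2/3) = P(2/3)/Q'(2/3) = (2*sin(2/3)/3)/(5/3 + I/3) = (5/13 - I/13)*sin(2/3)

Sum of residues inside C: (-8/13 - I/13)*sin(1 + I/3) + (5/13 - I/13)*sin(2/3)
∮_C f(z) dz = 2πi · ((-8/13 - I/13)*sin(1 + I/3) + (5/13 - I/13)*sin(2/3)) = pi*(2/13 - 16*I/13)*sin(1 + I/3) + pi*(2/13 + 10*I/13)*sin(2/3)

Final answer: pi*(2/13 - 16*I/13)*sin(1 + I/3) + pi*(2/13 + 10*I/13)*sin(2/3)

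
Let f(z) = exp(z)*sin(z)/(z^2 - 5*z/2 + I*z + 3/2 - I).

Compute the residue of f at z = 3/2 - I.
Write f(z) = P(z)/Q(z) with P(z) = exp(z)*sin(z) and Q(z) = z^2 - 5*z/2 + I*z + 3/2 - I.
The denominator factors as Q(z) = (z - 1)*(z - 3/2 + I), so z = 3/2 - I is a simple zero of Q and P is analytic there; z = 3/2 - I is therefore a simple pole and
  Res(f, z₀) = P(z₀)/Q'(z₀).

Q'(z) = 2*z - 5/2 + I, so Q'(3/2 - I) = 1/2 - I.
P(3/2 - I) = exp(3/2 - I)*sin(3/2 - I).

Res(f, 3/2 - I) = (exp(3/2 - I)*sin(3/2 - I))/(1/2 - I) = (2/5 + 4*I/5)*exp(3/2 - I)*sin(3/2 - I)

Final answer: (2/5 + 4*I/5)*exp(3/2 - I)*sin(3/2 - I)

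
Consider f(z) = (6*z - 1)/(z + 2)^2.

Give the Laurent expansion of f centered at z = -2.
Put w = z - (-2), i.e. z = w - 2. The denominator is w^2, so it suffices to rewrite the numerator in powers of w.

P(z) = 6*z - 1
P(w - 2) = -13 + 6*w

Dividing each term by w^2:
  f = -13/w^2 + 6/w

Substituting back w = z + 2:
  f(z) = -13/(z + 2)^2 + 6/(z + 2)

The series is finite because the numerator is a polynomial; the negative powers form the principal part, and the coefficient of 1/(z + 2) gives Res(f, -2) = 6.

Final answer: -13/(z + 2)^2 + 6/(z + 2)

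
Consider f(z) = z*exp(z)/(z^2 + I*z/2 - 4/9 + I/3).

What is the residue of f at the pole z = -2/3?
Write f(z) = P(z)/Q(z) with P(z) = z*exp(z) and Q(z) = z^2 + I*z/2 - 4/9 + I/3.
The denominator factors as Q(z) = (z + 2/3)*(z - 2/3 + I/2), so z = -2/3 is a simple zero of Q and P is analytic there; z = -2/3 is therefore a simple pole and
  Res(f, z₀) = P(z₀)/Q'(z₀).

Q'(z) = 2*z + I/2, so Q'(-2/3) = -4/3 + I/2.
P(-2/3) = -2*exp(-2/3)/3.

Res(f, -2/3) = (-2*exp(-2/3)/3)/(-4/3 + I/2) = (32/73 + 12*I/73)*exp(-2/3)

Final answer: (32/73 + 12*I/73)*exp(-2/3)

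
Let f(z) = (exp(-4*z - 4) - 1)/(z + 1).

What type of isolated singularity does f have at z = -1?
Let u = z + 1. The exponent is -4*z - 4 = -4u, so
  f = (e^(-4u) - 1)/u = ((-4u) + (-4u)^2/2 + (-4u)^3/6 + ...)/u = -4 + (8)*u + (-32/3)*u^2 + ...
The Laurent expansion about u = 0 has no negative powers; equivalently lim_{z→-1} f(z) = -4 exists and is finite.
So the singularity is removable.

Final answer: removable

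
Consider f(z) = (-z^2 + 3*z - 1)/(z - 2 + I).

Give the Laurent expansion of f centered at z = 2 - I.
Put w = z - (2 - I), i.e. z = w + 2 - I. The denominator is w, so it suffices to rewrite the numerator in powers of w.

P(z) = -z^2 + 3*z - 1
P(w + 2 - I) = 2 + I + (-1 + 2*I)*w - w^2

Dividing each term by w:
  f = (2 + I)/w - 1 + 2*I - w

Substituting back w = z - 2 + I:
  f(z) = (2 + I)/(z - 2 + I) - 1 + 2*I - (z - 2 + I)

The series is finite because the numerator is a polynomial; the negative powers form the principal part, and the coefficient of 1/(z - 2 + I) gives Res(f, 2 - I) = 2 + I.

Final answer: (2 + I)/(z - 2 + I) - 1 + 2*I - (z - 2 + I)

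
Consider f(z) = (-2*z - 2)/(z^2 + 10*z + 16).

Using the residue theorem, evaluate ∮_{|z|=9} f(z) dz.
-4*I*pi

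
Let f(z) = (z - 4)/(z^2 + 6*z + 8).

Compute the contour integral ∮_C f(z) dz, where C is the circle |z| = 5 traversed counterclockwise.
2*I*pi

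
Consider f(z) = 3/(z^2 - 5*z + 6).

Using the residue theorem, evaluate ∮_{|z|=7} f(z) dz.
0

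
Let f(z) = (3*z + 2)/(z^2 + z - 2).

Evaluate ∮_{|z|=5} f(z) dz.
By the residue theorem, ∮_C f(z) dz = 2πi · (sum of the residues of f at the poles inside |z| = 5).

The denominator factors as (z - 1)*(z + 2), so the singularities of f are simple poles at z = 1, z = -2.
  |1|² = 1 < 25 = 5², so this pole is inside the contour.
  |-2|² = 4 < 25 = 5², so this pole is inside the contour.

With P(z) = 3*z + 2 and Q(z) = z^2 + z - 2, each pole is simple, so Res(f, z₀) = P(z₀)/Q'(z₀) with Q'(z) = 2*z + 1.
  Res(f, 1) = P(1)/Q'(1) = (5)/(3) = 5/3
  Res(f, -2) = P(-2)/Q'(-2) = (-4)/(-3) = 4/3

Sum of residues inside C: 3
∮_C f(z) dz = 2πi · (3) = 6*I*pi

Final answer: 6*I*pi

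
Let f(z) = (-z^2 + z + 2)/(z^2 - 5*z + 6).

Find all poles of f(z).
The singularities of f are the zeros of the denominator. Factoring,
  z^2 - 5*z + 6 = (z - 2)*(z - 3)
so the candidates are z = 2, z = 3.

Check the numerator P(z) = -z^2 + z + 2 at each one:
  P(2) = 0, so the factor (z - 2) cancels and z = 2 is only a removable singularity, not a pole.
  P(3) = -4 ≠ 0, so z = 3 is a (simple) pole.

Poles of f: {3}

Final answer: {3}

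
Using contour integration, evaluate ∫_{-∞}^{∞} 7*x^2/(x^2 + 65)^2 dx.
Let f(z) = 7*z^2/(z^2 + 65)^2. The denominator has no real zeros and deg Q - deg P = 2 ≥ 2, so the integral of f over the upper semicircle |z| = R tends to 0 as R → ∞. Closing the contour in the upper half-plane,
  ∫_{-∞}^{∞} f(x) dx = 2πi · Σ Res(f, z_k)  over the poles with Im z_k > 0.

Zeros of the denominator: z^2 + 65 = 0 gives z = ±sqrt(65)*I.
Upper half-plane: z = sqrt(65)*I (a pole of order 2).

Write f(z) = g(z)/(z - sqrt(65)*I)^2 with g(z) = 7*z^2/(z + sqrt(65)*I)^2. For a double pole, Res(f, z₀) = g'(z₀):
  g'(z) = 14*sqrt(65)*I*z/(z + sqrt(65)*I)^3
  Res(f, sqrt(65)*I) = g'(sqrt(65)*I) = -7*sqrt(65)*I/260

∫_{-∞}^{∞} f(x) dx = 2πi · (-7*sqrt(65)*I/260) = 7*sqrt(65)*pi/130

Final answer: 7*sqrt(65)*pi/130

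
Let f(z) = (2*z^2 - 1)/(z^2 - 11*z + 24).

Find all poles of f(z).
The singularities of f are the zeros of the denominator. Factoring,
  z^2 - 11*z + 24 = (z - 8)*(z - 3)
so the candidates are z = 8, z = 3.

Check the numerator P(z) = 2*z^2 - 1 at each one:
  P(8) = 127 ≠ 0, so z = 8 is a (simple) pole.
  P(3) = 17 ≠ 0, so z = 3 is a (simple) pole.

Poles of f: {3, 8}

Final answer: {3, 8}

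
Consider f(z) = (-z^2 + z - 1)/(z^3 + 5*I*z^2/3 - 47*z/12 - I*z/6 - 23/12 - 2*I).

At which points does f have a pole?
The singularities of f are the zeros of the denominator. Factoring,
  z^3 + 5*I*z^2/3 - 47*z/12 - I*z/6 - 23/12 - 2*I = (z + 1 + 2*I/3)*(z - 2 + I/2)*(z + 1 + I/2)
so the candidates are z = -1 - 2*I/3, z = 2 - I/2, z = -1 - I/2.

Check the numerator P(z) = -z^2 + z - 1 at each one:
  P(-1 - 2*I/3) = -23/9 - 2*I ≠ 0, so z = -1 - 2*I/3 is a (simple) pole.
  P(2 - I/2) = -11/4 + 3*I/2 ≠ 0, so z = 2 - I/2 is a (simple) pole.
  P(-1 - I/2) = -11/4 - 3*I/2 ≠ 0, so z = -1 - I/2 is a (simple) pole.

Poles of f: {-1 - 2*I/3, -1 - I/2, 2 - I/2}

Final answer: {-1 - 2*I/3, -1 - I/2, 2 - I/2}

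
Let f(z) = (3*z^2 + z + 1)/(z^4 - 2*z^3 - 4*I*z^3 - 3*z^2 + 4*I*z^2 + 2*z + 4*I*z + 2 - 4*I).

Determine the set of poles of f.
The singularities of f are the zeros of the denominator. Factoring,
  z^4 - 2*z^3 - 4*I*z^3 - 3*z^2 + 4*I*z^2 + 2*z + 4*I*z + 2 - 4*I = (z - 1 - 3*I)*(z - 1 - I)*(z - 1)*(z + 1)
so the candidates are z = 1 + 3*I, z = 1 + I, z = 1, z = -1.

Check the numerator P(z) = 3*z^2 + z + 1 at each one:
  P(1 + 3*I) = -22 + 21*I ≠ 0, so z = 1 + 3*I is a (simple) pole.
  P(1 + I) = 2 + 7*I ≠ 0, so z = 1 + I is a (simple) pole.
  P(1) = 5 ≠ 0, so z = 1 is a (simple) pole.
  P(-1) = 3 ≠ 0, so z = -1 is a (simple) pole.

Poles of f: {-1, 1, 1 + I, 1 + 3*I}

Final answer: {-1, 1, 1 + I, 1 + 3*I}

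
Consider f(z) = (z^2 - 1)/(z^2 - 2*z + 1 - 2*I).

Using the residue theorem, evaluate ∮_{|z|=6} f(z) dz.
By the residue theorem, ∮_C f(z) dz = 2πi · (sum of the residues of f at the poles inside |z| = 6).

The denominator factors as (z + I)*(z - 2 - I), so the singularities of f are simple poles at z = -I, z = 2 + I.
  |-I|² = 1 < 36 = 6², so this pole is inside the contour.
  |2 + I|² = 5 < 36 = 6², so this pole is inside the contour.

With P(z) = z^2 - 1 and Q(z) = z^2 - 2*z + 1 - 2*I, each pole is simple, so Res(f, z₀) = P(z₀)/Q'(z₀) with Q'(z) = 2*z - 2.
  Res(f, -I) = P(-I)/Q'(-I) = (-2)/(-2 - 2*I) = 1/2 - I/2
  Res(f, 2 + I) = P(2 + I)/Q'(2 + I) = (2 + 4*I)/(2 + 2*I) = 3/2 + I/2

Sum of residues inside C: 2
∮_C f(z) dz = 2πi · (2) = 4*I*pi

Final answer: 4*I*pi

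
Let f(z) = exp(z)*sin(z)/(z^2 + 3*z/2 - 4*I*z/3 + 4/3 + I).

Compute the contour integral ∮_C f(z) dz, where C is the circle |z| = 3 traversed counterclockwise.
By the residue theorem, ∮_C f(z) dz = 2πi · (sum of the residues of f at the poles inside |z| = 3).

The denominator factors as (z + 3/2 - 2*I)*(z + 2*I/3), so the singularities of f are simple poles at z = -3/2 + 2*I, z = -2*I/3.
  |-3/2 + 2*I|² = 25/4 < 9 = 3², so this pole is inside the contour.
  |-2*I/3|² = 4/9 < 9 = 3², so this pole is inside the contour.

With P(z) = exp(z)*sin(z) and Q(z) = z^2 + 3*z/2 - 4*I*z/3 + 4/3 + I, each pole is simple, so Res(f, z₀) = P(z₀)/Q'(z₀) with Q'(z) = 2*z + 3/2 - 4*I/3.
  Res(f, -3/2 + 2*I) = P(-3/2 + 2*I)/Q'(-3/2 + 2*I) = (-exp(-3/2 + 2*I)*sin(3/2 - 2*I))/(-3/2 + 8*I/3) = (54/337 + 96*I/337)*exp(-3/2 + 2*I)*sin(3/2 - 2*I)
  Res(f, -2*I/3) = P(-2*I/3)/Q'(-2*I/3) = (-I*exp(-2*I/3)*sinh(2/3))/(3/2 - 8*I/3) = (96/337 - 54*I/337)*exp(-2*I/3)*sinh(2/3)

Sum of residues inside C: (96/337 - 54*I/337)*exp(-2*I/3)*sinh(2/3) + (54/337 + 96*I/337)*exp(-3/2 + 2*I)*sin(3/2 - 2*I)
∮_C f(z) dz = 2πi · ((96/337 - 54*I/337)*exp(-2*I/3)*sinh(2/3) + (54/337 + 96*I/337)*exp(-3/2 + 2*I)*sin(3/2 - 2*I)) = pi*(-192/337 + 108*I/337)*exp(-3/2 + 2*I)*sin(3/2 - 2*I) + pi*(108/337 + 192*I/337)*exp(-2*I/3)*sinh(2/3)

Final answer: pi*(-192/337 + 108*I/337)*exp(-3/2 + 2*I)*sin(3/2 - 2*I) + pi*(108/337 + 192*I/337)*exp(-2*I/3)*sinh(2/3)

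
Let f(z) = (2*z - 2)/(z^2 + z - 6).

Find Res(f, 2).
2/5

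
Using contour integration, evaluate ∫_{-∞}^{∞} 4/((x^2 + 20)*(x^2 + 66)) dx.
pi*(-5*sqrt(66) + 33*sqrt(5))/3795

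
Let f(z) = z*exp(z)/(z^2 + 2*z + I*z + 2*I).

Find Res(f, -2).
Write f(z) = P(z)/Q(z) with P(z) = z*exp(z) and Q(z) = z^2 + 2*z + I*z + 2*I.
The denominator factors as Q(z) = (z + I)*(z + 2), so z = -2 is a simple zero of Q and P is analytic there; z = -2 is therefore a simple pole and
  Res(f, z₀) = P(z₀)/Q'(z₀).

Q'(z) = 2*z + 2 + I, so Q'(-2) = -2 + I.
P(-2) = -2*exp(-2).

Res(f, -2) = (-2*exp(-2))/(-2 + I) = (4/5 + 2*I/5)*exp(-2)

Final answer: (4/5 + 2*I/5)*exp(-2)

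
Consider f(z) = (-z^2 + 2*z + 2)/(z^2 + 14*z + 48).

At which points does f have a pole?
The singularities of f are the zeros of the denominator. Factoring,
  z^2 + 14*z + 48 = (z + 8)*(z + 6)
so the candidates are z = -8, z = -6.

Check the numerator P(z) = -z^2 + 2*z + 2 at each one:
  P(-8) = -78 ≠ 0, so z = -8 is a (simple) pole.
  P(-6) = -46 ≠ 0, so z = -6 is a (simple) pole.

Poles of f: {-8, -6}

Final answer: {-8, -6}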